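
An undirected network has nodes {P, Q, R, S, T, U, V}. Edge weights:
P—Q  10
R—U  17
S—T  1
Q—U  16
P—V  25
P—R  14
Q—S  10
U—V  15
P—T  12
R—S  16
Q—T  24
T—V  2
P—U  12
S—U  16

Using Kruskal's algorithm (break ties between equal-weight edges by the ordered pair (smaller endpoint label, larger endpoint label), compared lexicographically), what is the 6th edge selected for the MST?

P-R

Kruskal: consider edges lightest-first.
S—T (1): add. Components now {Q} {R} {S,T} {V} {P} {U}
T—V (2): add. Components now {Q} {R} {S,T,V} {P} {U}
P—Q (10): add. Components now {P,Q} {R} {S,T,V} {U}
Q—S (10): add. Components now {P,Q,S,T,V} {R} {U}
P—T (12): skip — T and P already connected.
P—U (12): add. Components now {P,Q,S,T,U,V} {R}
P—R (14): add. Components now {P,Q,R,S,T,U,V}
The 6th edge added is P—R.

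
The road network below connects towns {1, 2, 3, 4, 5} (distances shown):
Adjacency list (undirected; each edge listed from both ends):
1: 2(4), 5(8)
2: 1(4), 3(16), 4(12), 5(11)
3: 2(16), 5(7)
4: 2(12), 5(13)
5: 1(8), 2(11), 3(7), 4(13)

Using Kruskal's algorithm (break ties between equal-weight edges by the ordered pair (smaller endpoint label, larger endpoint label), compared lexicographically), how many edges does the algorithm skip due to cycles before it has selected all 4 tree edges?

Kruskal: consider edges lightest-first.
1—2 (4): add. Components now {1,2} {3} {4} {5}
3—5 (7): add. Components now {1,2} {3,5} {4}
1—5 (8): add. Components now {1,2,3,5} {4}
2—5 (11): skip — 2 and 5 already connected.
2—4 (12): add. Components now {1,2,3,4,5}
Edges rejected before the tree was complete: 1.

1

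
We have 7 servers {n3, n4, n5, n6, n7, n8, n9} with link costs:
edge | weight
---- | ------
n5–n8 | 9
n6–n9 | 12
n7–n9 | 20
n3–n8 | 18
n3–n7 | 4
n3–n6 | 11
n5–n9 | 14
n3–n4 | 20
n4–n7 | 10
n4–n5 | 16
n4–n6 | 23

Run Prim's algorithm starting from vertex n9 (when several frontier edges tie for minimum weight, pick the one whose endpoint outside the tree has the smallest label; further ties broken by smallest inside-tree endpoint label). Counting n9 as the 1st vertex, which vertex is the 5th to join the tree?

n4

Grow the tree from n9 using Prim:
Step 1: cheapest edge leaving the tree is n6–n9 (12); add n6.
Step 2: cheapest edge leaving the tree is n3–n6 (11); add n3.
Step 3: cheapest edge leaving the tree is n3–n7 (4); add n7.
Step 4: cheapest edge leaving the tree is n4–n7 (10); add n4.
Step 5: cheapest edge leaving the tree is n5–n9 (14); add n5.
Step 6: cheapest edge leaving the tree is n5–n8 (9); add n8.
Vertex order: n9, n6, n3, n7, n4, n5, n8. The 5th vertex is n4.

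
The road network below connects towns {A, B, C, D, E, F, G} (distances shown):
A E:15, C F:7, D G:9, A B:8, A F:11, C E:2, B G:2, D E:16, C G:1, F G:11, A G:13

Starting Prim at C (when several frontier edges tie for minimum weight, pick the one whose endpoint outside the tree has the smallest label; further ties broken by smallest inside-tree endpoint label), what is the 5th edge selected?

Grow the tree from C using Prim:
Step 1: cheapest edge leaving the tree is C G (1); add G.
Step 2: cheapest edge leaving the tree is B G (2); add B.
Step 3: cheapest edge leaving the tree is C E (2); add E.
Step 4: cheapest edge leaving the tree is C F (7); add F.
Step 5: cheapest edge leaving the tree is A B (8); add A.
Step 6: cheapest edge leaving the tree is D G (9); add D.
The 5th edge added is A B.

A-B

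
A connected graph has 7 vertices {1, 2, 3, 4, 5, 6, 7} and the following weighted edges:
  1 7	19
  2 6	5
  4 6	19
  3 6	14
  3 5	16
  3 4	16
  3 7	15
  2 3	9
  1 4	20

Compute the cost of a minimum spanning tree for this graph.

80

Kruskal's algorithm — process edges by increasing weight (ties by edge label):
2 6 (5): add. Components now {1} {2,6} {3} {4} {5} {7}
2 3 (9): add. Components now {1} {2,3,6} {4} {5} {7}
3 6 (14): skip — 3 and 6 already connected.
3 7 (15): add. Components now {1} {2,3,6,7} {4} {5}
3 4 (16): add. Components now {1} {2,3,4,6,7} {5}
3 5 (16): add. Components now {1} {2,3,4,5,6,7}
1 7 (19): add. Components now {1,2,3,4,5,6,7}
MST edges: 2 6, 2 3, 3 7, 3 4, 3 5, 1 7; total weight 5+9+15+16+16+19 = 80.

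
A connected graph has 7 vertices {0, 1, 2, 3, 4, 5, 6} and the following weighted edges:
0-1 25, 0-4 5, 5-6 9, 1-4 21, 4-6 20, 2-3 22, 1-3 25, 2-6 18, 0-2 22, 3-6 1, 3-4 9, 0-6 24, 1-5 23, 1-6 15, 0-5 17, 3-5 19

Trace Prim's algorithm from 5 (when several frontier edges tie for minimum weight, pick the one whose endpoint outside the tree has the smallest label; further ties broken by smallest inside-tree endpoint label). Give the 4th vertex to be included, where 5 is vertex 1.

Prim's algorithm from 5:
Step 1: cheapest edge leaving the tree is 5-6 (9); add 6.
Step 2: cheapest edge leaving the tree is 3-6 (1); add 3.
Step 3: cheapest edge leaving the tree is 3-4 (9); add 4.
Step 4: cheapest edge leaving the tree is 0-4 (5); add 0.
Step 5: cheapest edge leaving the tree is 1-6 (15); add 1.
Step 6: cheapest edge leaving the tree is 2-6 (18); add 2.
Vertex order: 5, 6, 3, 4, 0, 1, 2. The 4th vertex is 4.

4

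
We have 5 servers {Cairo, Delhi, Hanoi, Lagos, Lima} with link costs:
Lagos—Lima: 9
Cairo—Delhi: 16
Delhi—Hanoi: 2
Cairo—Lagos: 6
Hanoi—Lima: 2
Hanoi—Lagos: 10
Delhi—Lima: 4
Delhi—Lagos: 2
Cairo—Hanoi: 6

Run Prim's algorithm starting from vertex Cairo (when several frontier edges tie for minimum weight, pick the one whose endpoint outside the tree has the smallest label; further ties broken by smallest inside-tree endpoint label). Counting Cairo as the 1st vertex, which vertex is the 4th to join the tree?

Lagos

Prim's algorithm from Cairo:
Step 1: cheapest edge leaving the tree is Cairo—Hanoi (6); add Hanoi.
Step 2: cheapest edge leaving the tree is Delhi—Hanoi (2); add Delhi.
Step 3: cheapest edge leaving the tree is Delhi—Lagos (2); add Lagos.
Step 4: cheapest edge leaving the tree is Hanoi—Lima (2); add Lima.
Vertex order: Cairo, Hanoi, Delhi, Lagos, Lima. The 4th vertex is Lagos.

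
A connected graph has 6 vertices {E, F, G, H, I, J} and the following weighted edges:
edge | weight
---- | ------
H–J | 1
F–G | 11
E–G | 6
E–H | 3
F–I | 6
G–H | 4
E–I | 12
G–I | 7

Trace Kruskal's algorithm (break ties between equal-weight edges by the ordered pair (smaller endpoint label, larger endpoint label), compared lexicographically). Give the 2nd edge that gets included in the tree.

E-H

Kruskal: consider edges lightest-first.
H–J (1): add. Components now {E} {F} {G} {H,J} {I}
E–H (3): add. Components now {E,H,J} {F} {G} {I}
G–H (4): add. Components now {E,G,H,J} {F} {I}
E–G (6): skip — E and G already connected.
F–I (6): add. Components now {E,G,H,J} {F,I}
G–I (7): add. Components now {E,F,G,H,I,J}
The 2nd edge added is E–H.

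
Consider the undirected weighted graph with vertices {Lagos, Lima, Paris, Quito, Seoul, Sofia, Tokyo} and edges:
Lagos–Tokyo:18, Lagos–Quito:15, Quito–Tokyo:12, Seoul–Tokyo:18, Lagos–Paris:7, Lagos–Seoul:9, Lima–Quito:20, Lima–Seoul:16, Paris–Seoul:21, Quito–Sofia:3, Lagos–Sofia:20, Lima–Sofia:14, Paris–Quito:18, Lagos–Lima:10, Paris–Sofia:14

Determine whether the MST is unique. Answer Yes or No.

No

Kruskal: consider edges lightest-first.
Quito–Sofia (3): add — endpoints in different components.
Lagos–Paris (7): add — endpoints in different components.
Lagos–Seoul (9): add — endpoints in different components.
Lagos–Lima (10): add — endpoints in different components.
Quito–Tokyo (12): add — endpoints in different components.
Lima–Sofia (14): add — endpoints in different components.
Non-tree edge Paris–Sofia has weight 14, equal to the heaviest edge on its tree cycle — swapping gives another MST of the same weight. Not unique.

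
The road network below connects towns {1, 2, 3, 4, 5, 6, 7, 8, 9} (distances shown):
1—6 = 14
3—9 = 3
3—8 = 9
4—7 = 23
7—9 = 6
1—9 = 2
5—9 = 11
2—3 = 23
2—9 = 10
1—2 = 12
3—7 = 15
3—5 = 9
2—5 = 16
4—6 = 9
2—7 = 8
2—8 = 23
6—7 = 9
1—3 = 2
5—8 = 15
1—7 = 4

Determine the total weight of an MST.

Kruskal: consider edges lightest-first.
1—3 (2): add — endpoints in different components.
1—9 (2): add — endpoints in different components.
3—9 (3): skip — 3 and 9 already connected.
1—7 (4): add — endpoints in different components.
7—9 (6): skip — 7 and 9 already connected.
2—7 (8): add — endpoints in different components.
3—5 (9): add — endpoints in different components.
3—8 (9): add — endpoints in different components.
4—6 (9): add — endpoints in different components.
6—7 (9): add — endpoints in different components.
MST edges: 1—3, 1—9, 1—7, 2—7, 3—5, 3—8, 4—6, 6—7; total weight 2+2+4+8+9+9+9+9 = 52.

52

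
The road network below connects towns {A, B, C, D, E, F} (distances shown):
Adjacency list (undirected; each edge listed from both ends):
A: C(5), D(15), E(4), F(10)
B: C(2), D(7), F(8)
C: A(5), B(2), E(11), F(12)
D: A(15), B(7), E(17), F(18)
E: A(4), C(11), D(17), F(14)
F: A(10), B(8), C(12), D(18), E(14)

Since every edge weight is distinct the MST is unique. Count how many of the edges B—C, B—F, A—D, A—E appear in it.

3

Kruskal: consider edges lightest-first.
B—C (2): add — endpoints in different components.
A—E (4): add — endpoints in different components.
A—C (5): add — endpoints in different components.
B—D (7): add — endpoints in different components.
B—F (8): add — endpoints in different components.
MST edge set: {B—C, A—E, A—C, B—D, B—F}.
Of the listed edges, {B—C, B—F, A—E} are in the MST → 3.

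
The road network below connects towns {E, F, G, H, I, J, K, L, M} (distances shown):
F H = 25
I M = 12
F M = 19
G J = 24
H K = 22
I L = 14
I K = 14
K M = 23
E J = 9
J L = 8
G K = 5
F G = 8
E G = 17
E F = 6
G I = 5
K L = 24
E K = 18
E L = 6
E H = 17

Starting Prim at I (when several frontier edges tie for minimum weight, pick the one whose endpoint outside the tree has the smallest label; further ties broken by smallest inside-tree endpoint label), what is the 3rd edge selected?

F-G

Grow the tree from I using Prim:
Step 1: cheapest edge leaving the tree is G I (5); add G.
Step 2: cheapest edge leaving the tree is G K (5); add K.
Step 3: cheapest edge leaving the tree is F G (8); add F.
Step 4: cheapest edge leaving the tree is E F (6); add E.
Step 5: cheapest edge leaving the tree is E L (6); add L.
Step 6: cheapest edge leaving the tree is J L (8); add J.
Step 7: cheapest edge leaving the tree is I M (12); add M.
Step 8: cheapest edge leaving the tree is E H (17); add H.
The 3rd edge added is F G.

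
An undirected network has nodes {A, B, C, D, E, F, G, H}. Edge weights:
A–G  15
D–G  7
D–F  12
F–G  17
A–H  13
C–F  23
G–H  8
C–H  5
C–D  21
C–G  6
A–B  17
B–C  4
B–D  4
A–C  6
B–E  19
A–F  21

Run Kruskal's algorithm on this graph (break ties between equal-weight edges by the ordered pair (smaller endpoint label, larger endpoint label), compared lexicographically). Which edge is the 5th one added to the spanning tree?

Kruskal's algorithm — process edges by increasing weight (ties by edge label):
B–C (4): add — endpoints in different components.
B–D (4): add — endpoints in different components.
C–H (5): add — endpoints in different components.
A–C (6): add — endpoints in different components.
C–G (6): add — endpoints in different components.
D–G (7): skip — D and G already connected.
G–H (8): skip — G and H already connected.
D–F (12): add — endpoints in different components.
A–H (13): skip — A and H already connected.
A–G (15): skip — A and G already connected.
A–B (17): skip — A and B already connected.
F–G (17): skip — F and G already connected.
B–E (19): add — endpoints in different components.
The 5th edge added is C–G.

C-G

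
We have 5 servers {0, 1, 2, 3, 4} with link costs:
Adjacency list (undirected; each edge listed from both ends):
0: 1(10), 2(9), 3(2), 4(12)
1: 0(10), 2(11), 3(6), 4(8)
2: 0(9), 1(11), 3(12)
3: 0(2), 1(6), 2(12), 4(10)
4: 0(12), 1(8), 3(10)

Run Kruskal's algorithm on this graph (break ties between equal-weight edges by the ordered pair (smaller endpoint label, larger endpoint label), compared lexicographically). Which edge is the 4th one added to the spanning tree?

0-2

Kruskal's algorithm — process edges by increasing weight (ties by edge label):
0–3 (2): add — endpoints in different components.
1–3 (6): add — endpoints in different components.
1–4 (8): add — endpoints in different components.
0–2 (9): add — endpoints in different components.
The 4th edge added is 0–2.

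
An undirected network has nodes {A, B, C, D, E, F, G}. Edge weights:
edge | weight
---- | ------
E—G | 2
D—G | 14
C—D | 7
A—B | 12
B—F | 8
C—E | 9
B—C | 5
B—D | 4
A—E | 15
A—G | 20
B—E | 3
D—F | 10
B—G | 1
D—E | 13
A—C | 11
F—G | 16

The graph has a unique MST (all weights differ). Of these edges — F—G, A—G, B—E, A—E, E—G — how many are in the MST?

1

Kruskal: consider edges lightest-first.
B—G (1): add. Components now {A} {B,G} {C} {D} {E} {F}
E—G (2): add. Components now {A} {B,E,G} {C} {D} {F}
B—E (3): skip — B and E already connected.
B—D (4): add. Components now {A} {B,D,E,G} {C} {F}
B—C (5): add. Components now {A} {B,C,D,E,G} {F}
C—D (7): skip — C and D already connected.
B—F (8): add. Components now {A} {B,C,D,E,F,G}
C—E (9): skip — C and E already connected.
D—F (10): skip — D and F already connected.
A—C (11): add. Components now {A,B,C,D,E,F,G}
MST edge set: {B—G, E—G, B—D, B—C, B—F, A—C}.
Of the listed edges, {E—G} are in the MST → 1.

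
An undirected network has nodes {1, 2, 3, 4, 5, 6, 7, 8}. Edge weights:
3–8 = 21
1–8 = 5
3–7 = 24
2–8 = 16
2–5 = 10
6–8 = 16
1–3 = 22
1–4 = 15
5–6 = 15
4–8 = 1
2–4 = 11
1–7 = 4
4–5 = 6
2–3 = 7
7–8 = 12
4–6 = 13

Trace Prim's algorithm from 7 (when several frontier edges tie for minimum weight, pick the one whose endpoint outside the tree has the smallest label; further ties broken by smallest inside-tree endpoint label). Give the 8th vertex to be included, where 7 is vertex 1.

Grow the tree from 7 using Prim:
Step 1: cheapest edge leaving the tree is 1–7 (4); add 1.
Step 2: cheapest edge leaving the tree is 1–8 (5); add 8.
Step 3: cheapest edge leaving the tree is 4–8 (1); add 4.
Step 4: cheapest edge leaving the tree is 4–5 (6); add 5.
Step 5: cheapest edge leaving the tree is 2–5 (10); add 2.
Step 6: cheapest edge leaving the tree is 2–3 (7); add 3.
Step 7: cheapest edge leaving the tree is 4–6 (13); add 6.
Vertex order: 7, 1, 8, 4, 5, 2, 3, 6. The 8th vertex is 6.

6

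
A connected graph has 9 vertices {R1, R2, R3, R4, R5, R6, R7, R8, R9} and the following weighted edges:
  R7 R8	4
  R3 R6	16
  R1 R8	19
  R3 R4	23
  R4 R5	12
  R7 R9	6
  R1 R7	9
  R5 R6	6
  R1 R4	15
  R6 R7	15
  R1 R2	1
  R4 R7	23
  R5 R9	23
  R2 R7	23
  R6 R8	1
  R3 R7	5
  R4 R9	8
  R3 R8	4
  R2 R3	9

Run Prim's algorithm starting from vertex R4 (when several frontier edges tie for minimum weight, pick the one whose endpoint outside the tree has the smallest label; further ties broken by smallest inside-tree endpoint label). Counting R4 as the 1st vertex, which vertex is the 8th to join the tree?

Prim's algorithm from R4:
Step 1: cheapest edge leaving the tree is R4 R9 (8); add R9.
Step 2: cheapest edge leaving the tree is R7 R9 (6); add R7.
Step 3: cheapest edge leaving the tree is R7 R8 (4); add R8.
Step 4: cheapest edge leaving the tree is R6 R8 (1); add R6.
Step 5: cheapest edge leaving the tree is R3 R8 (4); add R3.
Step 6: cheapest edge leaving the tree is R5 R6 (6); add R5.
Step 7: cheapest edge leaving the tree is R1 R7 (9); add R1.
Step 8: cheapest edge leaving the tree is R1 R2 (1); add R2.
Vertex order: R4, R9, R7, R8, R6, R3, R5, R1, R2. The 8th vertex is R1.

R1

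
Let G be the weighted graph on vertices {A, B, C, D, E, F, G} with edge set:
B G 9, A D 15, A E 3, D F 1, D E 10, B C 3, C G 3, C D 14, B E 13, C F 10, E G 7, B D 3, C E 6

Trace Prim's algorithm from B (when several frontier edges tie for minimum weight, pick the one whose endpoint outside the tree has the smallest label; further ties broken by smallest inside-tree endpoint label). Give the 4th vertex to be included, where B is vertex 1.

F

Prim, starting at B.
Step 1: cheapest edge leaving the tree is B C (3); add C.
Step 2: cheapest edge leaving the tree is B D (3); add D.
Step 3: cheapest edge leaving the tree is D F (1); add F.
Step 4: cheapest edge leaving the tree is C G (3); add G.
Step 5: cheapest edge leaving the tree is C E (6); add E.
Step 6: cheapest edge leaving the tree is A E (3); add A.
Vertex order: B, C, D, F, G, E, A. The 4th vertex is F.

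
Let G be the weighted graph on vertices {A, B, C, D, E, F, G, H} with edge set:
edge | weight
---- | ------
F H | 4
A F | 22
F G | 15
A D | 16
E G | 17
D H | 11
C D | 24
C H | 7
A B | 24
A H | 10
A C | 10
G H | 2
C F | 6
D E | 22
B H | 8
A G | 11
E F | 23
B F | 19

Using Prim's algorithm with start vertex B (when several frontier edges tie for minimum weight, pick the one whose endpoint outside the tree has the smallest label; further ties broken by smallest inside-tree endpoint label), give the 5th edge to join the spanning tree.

Prim's algorithm from B:
Step 1: cheapest edge leaving the tree is B H (8); add H.
Step 2: cheapest edge leaving the tree is G H (2); add G.
Step 3: cheapest edge leaving the tree is F H (4); add F.
Step 4: cheapest edge leaving the tree is C F (6); add C.
Step 5: cheapest edge leaving the tree is A C (10); add A.
Step 6: cheapest edge leaving the tree is D H (11); add D.
Step 7: cheapest edge leaving the tree is E G (17); add E.
The 5th edge added is A C.

A-C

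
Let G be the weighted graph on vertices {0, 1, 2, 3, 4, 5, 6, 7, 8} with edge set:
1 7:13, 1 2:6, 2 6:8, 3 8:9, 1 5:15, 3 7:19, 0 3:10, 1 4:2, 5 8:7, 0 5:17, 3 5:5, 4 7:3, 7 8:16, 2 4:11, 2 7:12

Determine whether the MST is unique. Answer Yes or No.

Kruskal's algorithm — process edges by increasing weight (ties by edge label):
1 4 (2): add — endpoints in different components.
4 7 (3): add — endpoints in different components.
3 5 (5): add — endpoints in different components.
1 2 (6): add — endpoints in different components.
5 8 (7): add — endpoints in different components.
2 6 (8): add — endpoints in different components.
3 8 (9): skip — 3 and 8 already connected.
0 3 (10): add — endpoints in different components.
2 4 (11): skip — 2 and 4 already connected.
2 7 (12): skip — 2 and 7 already connected.
1 7 (13): skip — 1 and 7 already connected.
1 5 (15): add — endpoints in different components.
Every non-tree edge has weight strictly greater than the heaviest edge on the tree path between its endpoints, so the MST is unique.

Yes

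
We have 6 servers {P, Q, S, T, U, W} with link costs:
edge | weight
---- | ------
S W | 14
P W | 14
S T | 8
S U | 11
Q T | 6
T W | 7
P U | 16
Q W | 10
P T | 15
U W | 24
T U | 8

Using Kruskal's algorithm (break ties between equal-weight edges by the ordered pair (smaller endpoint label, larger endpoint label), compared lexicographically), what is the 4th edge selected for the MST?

Kruskal's algorithm — process edges by increasing weight (ties by edge label):
Q T (6): add — endpoints in different components.
T W (7): add — endpoints in different components.
S T (8): add — endpoints in different components.
T U (8): add — endpoints in different components.
Q W (10): skip — Q and W already connected.
S U (11): skip — U and S already connected.
P W (14): add — endpoints in different components.
The 4th edge added is T U.

T-U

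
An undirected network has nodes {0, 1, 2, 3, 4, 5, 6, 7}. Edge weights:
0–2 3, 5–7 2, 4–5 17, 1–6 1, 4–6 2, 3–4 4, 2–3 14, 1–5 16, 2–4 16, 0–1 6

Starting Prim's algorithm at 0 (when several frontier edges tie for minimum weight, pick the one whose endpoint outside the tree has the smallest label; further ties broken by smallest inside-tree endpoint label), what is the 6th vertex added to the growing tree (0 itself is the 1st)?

3

Prim's algorithm from 0:
Step 1: cheapest edge leaving the tree is 0–2 (3); add 2.
Step 2: cheapest edge leaving the tree is 0–1 (6); add 1.
Step 3: cheapest edge leaving the tree is 1–6 (1); add 6.
Step 4: cheapest edge leaving the tree is 4–6 (2); add 4.
Step 5: cheapest edge leaving the tree is 3–4 (4); add 3.
Step 6: cheapest edge leaving the tree is 1–5 (16); add 5.
Step 7: cheapest edge leaving the tree is 5–7 (2); add 7.
Vertex order: 0, 2, 1, 6, 4, 3, 5, 7. The 6th vertex is 3.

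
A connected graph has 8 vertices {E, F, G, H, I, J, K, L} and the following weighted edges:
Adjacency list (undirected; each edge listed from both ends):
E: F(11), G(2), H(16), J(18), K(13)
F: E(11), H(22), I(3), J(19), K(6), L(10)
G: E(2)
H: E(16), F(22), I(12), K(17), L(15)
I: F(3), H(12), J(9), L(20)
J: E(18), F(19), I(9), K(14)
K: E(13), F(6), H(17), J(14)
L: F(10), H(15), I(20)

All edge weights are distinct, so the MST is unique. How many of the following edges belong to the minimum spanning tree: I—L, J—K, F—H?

Kruskal: consider edges lightest-first.
E—G (2): add — endpoints in different components.
F—I (3): add — endpoints in different components.
F—K (6): add — endpoints in different components.
I—J (9): add — endpoints in different components.
F—L (10): add — endpoints in different components.
E—F (11): add — endpoints in different components.
H—I (12): add — endpoints in different components.
MST edge set: {E—G, F—I, F—K, I—J, F—L, E—F, H—I}.
Of the listed edges, {} are in the MST → 0.

0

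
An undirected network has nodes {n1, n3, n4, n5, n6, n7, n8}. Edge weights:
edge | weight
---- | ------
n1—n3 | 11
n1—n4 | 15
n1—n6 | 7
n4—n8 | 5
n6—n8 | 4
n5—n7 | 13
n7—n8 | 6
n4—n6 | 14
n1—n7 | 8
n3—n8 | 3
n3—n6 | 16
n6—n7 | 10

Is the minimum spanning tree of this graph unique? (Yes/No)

Yes

Kruskal: consider edges lightest-first.
n3—n8 (3): add — endpoints in different components.
n6—n8 (4): add — endpoints in different components.
n4—n8 (5): add — endpoints in different components.
n7—n8 (6): add — endpoints in different components.
n1—n6 (7): add — endpoints in different components.
n1—n7 (8): skip — n7 and n1 already connected.
n6—n7 (10): skip — n6 and n7 already connected.
n1—n3 (11): skip — n3 and n1 already connected.
n5—n7 (13): add — endpoints in different components.
Every non-tree edge has weight strictly greater than the heaviest edge on the tree path between its endpoints, so the MST is unique.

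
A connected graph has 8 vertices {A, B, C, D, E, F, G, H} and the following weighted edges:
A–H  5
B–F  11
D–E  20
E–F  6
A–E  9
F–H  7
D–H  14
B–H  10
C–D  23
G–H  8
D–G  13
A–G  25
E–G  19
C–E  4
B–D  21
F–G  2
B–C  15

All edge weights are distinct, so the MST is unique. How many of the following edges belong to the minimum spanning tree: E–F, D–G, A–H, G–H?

3

Kruskal: consider edges lightest-first.
F–G (2): add — endpoints in different components.
C–E (4): add — endpoints in different components.
A–H (5): add — endpoints in different components.
E–F (6): add — endpoints in different components.
F–H (7): add — endpoints in different components.
G–H (8): skip — G and H already connected.
A–E (9): skip — A and E already connected.
B–H (10): add — endpoints in different components.
B–F (11): skip — B and F already connected.
D–G (13): add — endpoints in different components.
MST edge set: {F–G, C–E, A–H, E–F, F–H, B–H, D–G}.
Of the listed edges, {E–F, D–G, A–H} are in the MST → 3.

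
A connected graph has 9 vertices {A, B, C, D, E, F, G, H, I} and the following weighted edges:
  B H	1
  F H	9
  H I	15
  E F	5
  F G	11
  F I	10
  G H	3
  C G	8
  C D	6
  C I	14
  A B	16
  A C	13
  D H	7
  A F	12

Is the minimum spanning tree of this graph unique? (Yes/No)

Sort edges by weight, then run Kruskal:
B H (1): add — endpoints in different components.
G H (3): add — endpoints in different components.
E F (5): add — endpoints in different components.
C D (6): add — endpoints in different components.
D H (7): add — endpoints in different components.
C G (8): skip — C and G already connected.
F H (9): add — endpoints in different components.
F I (10): add — endpoints in different components.
F G (11): skip — F and G already connected.
A F (12): add — endpoints in different components.
Every non-tree edge has weight strictly greater than the heaviest edge on the tree path between its endpoints, so the MST is unique.

Yes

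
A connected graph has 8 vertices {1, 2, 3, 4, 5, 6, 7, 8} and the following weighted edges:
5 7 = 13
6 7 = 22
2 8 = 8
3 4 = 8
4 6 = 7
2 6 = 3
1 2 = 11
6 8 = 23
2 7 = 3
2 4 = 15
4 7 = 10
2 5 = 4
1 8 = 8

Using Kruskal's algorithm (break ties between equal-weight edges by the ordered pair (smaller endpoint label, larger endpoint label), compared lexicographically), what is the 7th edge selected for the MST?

3-4

Kruskal's algorithm — process edges by increasing weight (ties by edge label):
2 6 (3): add — endpoints in different components.
2 7 (3): add — endpoints in different components.
2 5 (4): add — endpoints in different components.
4 6 (7): add — endpoints in different components.
1 8 (8): add — endpoints in different components.
2 8 (8): add — endpoints in different components.
3 4 (8): add — endpoints in different components.
The 7th edge added is 3 4.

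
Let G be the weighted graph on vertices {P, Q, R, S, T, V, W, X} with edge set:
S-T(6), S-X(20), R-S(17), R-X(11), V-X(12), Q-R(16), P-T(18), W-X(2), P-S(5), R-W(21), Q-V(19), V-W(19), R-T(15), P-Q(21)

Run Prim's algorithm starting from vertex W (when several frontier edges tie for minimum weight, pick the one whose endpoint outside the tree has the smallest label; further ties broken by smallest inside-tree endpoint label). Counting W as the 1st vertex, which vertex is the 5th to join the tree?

Prim's algorithm from W:
Step 1: cheapest edge leaving the tree is W-X (2); add X.
Step 2: cheapest edge leaving the tree is R-X (11); add R.
Step 3: cheapest edge leaving the tree is V-X (12); add V.
Step 4: cheapest edge leaving the tree is R-T (15); add T.
Step 5: cheapest edge leaving the tree is S-T (6); add S.
Step 6: cheapest edge leaving the tree is P-S (5); add P.
Step 7: cheapest edge leaving the tree is Q-R (16); add Q.
Vertex order: W, X, R, V, T, S, P, Q. The 5th vertex is T.

T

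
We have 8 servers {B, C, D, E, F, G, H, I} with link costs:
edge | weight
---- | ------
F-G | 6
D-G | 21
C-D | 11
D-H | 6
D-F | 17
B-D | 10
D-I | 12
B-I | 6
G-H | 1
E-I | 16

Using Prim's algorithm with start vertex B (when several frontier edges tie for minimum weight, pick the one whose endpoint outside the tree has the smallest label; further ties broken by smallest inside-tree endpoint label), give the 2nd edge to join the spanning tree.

Prim's algorithm from B:
Step 1: cheapest edge leaving the tree is B-I (6); add I.
Step 2: cheapest edge leaving the tree is B-D (10); add D.
Step 3: cheapest edge leaving the tree is D-H (6); add H.
Step 4: cheapest edge leaving the tree is G-H (1); add G.
Step 5: cheapest edge leaving the tree is F-G (6); add F.
Step 6: cheapest edge leaving the tree is C-D (11); add C.
Step 7: cheapest edge leaving the tree is E-I (16); add E.
The 2nd edge added is B-D.

B-D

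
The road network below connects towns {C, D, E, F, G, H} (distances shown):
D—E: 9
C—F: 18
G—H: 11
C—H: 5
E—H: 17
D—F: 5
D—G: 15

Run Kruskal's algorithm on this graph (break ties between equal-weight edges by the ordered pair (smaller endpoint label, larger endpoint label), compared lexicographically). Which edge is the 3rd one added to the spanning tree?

D-E

Kruskal's algorithm — process edges by increasing weight (ties by edge label):
C—H (5): add. Components now {C,H} {D} {E} {F} {G}
D—F (5): add. Components now {C,H} {D,F} {E} {G}
D—E (9): add. Components now {C,H} {D,E,F} {G}
G—H (11): add. Components now {C,G,H} {D,E,F}
D—G (15): add. Components now {C,D,E,F,G,H}
The 3rd edge added is D—E.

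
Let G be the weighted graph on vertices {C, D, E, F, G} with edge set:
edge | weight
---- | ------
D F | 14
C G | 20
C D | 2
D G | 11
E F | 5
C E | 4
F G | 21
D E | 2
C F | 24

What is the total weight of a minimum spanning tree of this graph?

Prim, starting at G.
Step 1: cheapest edge leaving the tree is D G (11); add D.
Step 2: cheapest edge leaving the tree is C D (2); add C.
Step 3: cheapest edge leaving the tree is D E (2); add E.
Step 4: cheapest edge leaving the tree is E F (5); add F.
MST edges: D G, C D, D E, E F; total weight 11+2+2+5 = 20.

20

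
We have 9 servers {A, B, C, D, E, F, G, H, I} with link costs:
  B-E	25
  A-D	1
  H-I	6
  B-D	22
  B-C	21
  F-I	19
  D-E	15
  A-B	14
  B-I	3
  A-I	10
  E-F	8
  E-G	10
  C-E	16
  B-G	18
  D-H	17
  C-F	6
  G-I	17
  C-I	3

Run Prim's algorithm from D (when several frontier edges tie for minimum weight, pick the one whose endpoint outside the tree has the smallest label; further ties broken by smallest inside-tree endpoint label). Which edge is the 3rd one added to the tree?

Prim, starting at D.
Step 1: cheapest edge leaving the tree is A-D (1); add A.
Step 2: cheapest edge leaving the tree is A-I (10); add I.
Step 3: cheapest edge leaving the tree is B-I (3); add B.
Step 4: cheapest edge leaving the tree is C-I (3); add C.
Step 5: cheapest edge leaving the tree is C-F (6); add F.
Step 6: cheapest edge leaving the tree is H-I (6); add H.
Step 7: cheapest edge leaving the tree is E-F (8); add E.
Step 8: cheapest edge leaving the tree is E-G (10); add G.
The 3rd edge added is B-I.

B-I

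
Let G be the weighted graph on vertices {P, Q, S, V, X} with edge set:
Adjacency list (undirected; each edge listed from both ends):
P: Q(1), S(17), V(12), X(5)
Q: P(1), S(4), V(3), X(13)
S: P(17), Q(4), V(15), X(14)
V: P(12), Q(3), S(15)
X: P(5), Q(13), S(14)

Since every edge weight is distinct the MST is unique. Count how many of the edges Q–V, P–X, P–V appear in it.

Kruskal's algorithm — process edges by increasing weight (ties by edge label):
P–Q (1): add — endpoints in different components.
Q–V (3): add — endpoints in different components.
Q–S (4): add — endpoints in different components.
P–X (5): add — endpoints in different components.
MST edge set: {P–Q, Q–V, Q–S, P–X}.
Of the listed edges, {Q–V, P–X} are in the MST → 2.

2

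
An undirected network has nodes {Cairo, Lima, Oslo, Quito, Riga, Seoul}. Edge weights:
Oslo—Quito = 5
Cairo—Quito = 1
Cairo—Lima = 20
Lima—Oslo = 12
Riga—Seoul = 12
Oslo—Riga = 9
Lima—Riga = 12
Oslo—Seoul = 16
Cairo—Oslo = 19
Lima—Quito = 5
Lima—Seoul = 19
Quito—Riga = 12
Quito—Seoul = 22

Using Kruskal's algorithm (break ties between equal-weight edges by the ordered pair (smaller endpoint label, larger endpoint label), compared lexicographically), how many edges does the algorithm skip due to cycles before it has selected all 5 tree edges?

3

Sort edges by weight, then run Kruskal:
Cairo—Quito (1): add — endpoints in different components.
Lima—Quito (5): add — endpoints in different components.
Oslo—Quito (5): add — endpoints in different components.
Oslo—Riga (9): add — endpoints in different components.
Lima—Oslo (12): skip — Lima and Oslo already connected.
Lima—Riga (12): skip — Lima and Riga already connected.
Quito—Riga (12): skip — Quito and Riga already connected.
Riga—Seoul (12): add — endpoints in different components.
Edges rejected before the tree was complete: 3.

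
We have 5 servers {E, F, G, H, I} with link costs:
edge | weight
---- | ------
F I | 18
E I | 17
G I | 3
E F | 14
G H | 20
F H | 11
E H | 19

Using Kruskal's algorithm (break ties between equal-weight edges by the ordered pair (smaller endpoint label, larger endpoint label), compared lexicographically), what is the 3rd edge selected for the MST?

E-F

Kruskal: consider edges lightest-first.
G I (3): add — endpoints in different components.
F H (11): add — endpoints in different components.
E F (14): add — endpoints in different components.
E I (17): add — endpoints in different components.
The 3rd edge added is E F.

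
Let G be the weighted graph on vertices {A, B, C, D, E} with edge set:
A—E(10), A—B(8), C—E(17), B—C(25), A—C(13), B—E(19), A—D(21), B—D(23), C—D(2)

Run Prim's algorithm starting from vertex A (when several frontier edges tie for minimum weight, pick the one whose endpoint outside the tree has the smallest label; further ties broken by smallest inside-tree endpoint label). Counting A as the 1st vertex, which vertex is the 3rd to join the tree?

Grow the tree from A using Prim:
Step 1: cheapest edge leaving the tree is A—B (8); add B.
Step 2: cheapest edge leaving the tree is A—E (10); add E.
Step 3: cheapest edge leaving the tree is A—C (13); add C.
Step 4: cheapest edge leaving the tree is C—D (2); add D.
Vertex order: A, B, E, C, D. The 3rd vertex is E.

E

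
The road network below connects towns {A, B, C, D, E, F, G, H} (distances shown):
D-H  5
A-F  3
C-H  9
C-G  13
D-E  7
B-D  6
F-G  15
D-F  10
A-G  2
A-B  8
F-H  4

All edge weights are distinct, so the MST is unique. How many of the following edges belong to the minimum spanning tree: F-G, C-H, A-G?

Kruskal's algorithm — process edges by increasing weight (ties by edge label):
A-G (2): add — endpoints in different components.
A-F (3): add — endpoints in different components.
F-H (4): add — endpoints in different components.
D-H (5): add — endpoints in different components.
B-D (6): add — endpoints in different components.
D-E (7): add — endpoints in different components.
A-B (8): skip — A and B already connected.
C-H (9): add — endpoints in different components.
MST edge set: {A-G, A-F, F-H, D-H, B-D, D-E, C-H}.
Of the listed edges, {C-H, A-G} are in the MST → 2.

2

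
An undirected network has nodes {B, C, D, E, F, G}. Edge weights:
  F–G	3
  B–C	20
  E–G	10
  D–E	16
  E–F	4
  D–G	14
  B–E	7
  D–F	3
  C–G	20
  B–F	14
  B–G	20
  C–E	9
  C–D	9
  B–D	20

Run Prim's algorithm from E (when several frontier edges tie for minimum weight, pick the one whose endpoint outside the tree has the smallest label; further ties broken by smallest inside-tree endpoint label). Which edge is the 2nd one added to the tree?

Prim's algorithm from E:
Step 1: cheapest edge leaving the tree is E–F (4); add F.
Step 2: cheapest edge leaving the tree is D–F (3); add D.
Step 3: cheapest edge leaving the tree is F–G (3); add G.
Step 4: cheapest edge leaving the tree is B–E (7); add B.
Step 5: cheapest edge leaving the tree is C–D (9); add C.
The 2nd edge added is D–F.

D-F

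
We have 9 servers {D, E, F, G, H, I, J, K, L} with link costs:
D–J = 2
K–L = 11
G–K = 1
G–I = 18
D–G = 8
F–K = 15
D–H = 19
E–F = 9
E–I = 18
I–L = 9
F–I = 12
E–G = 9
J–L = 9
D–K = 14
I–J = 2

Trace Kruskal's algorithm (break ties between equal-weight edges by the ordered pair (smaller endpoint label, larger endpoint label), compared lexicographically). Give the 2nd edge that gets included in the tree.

D-J

Kruskal: consider edges lightest-first.
G–K (1): add — endpoints in different components.
D–J (2): add — endpoints in different components.
I–J (2): add — endpoints in different components.
D–G (8): add — endpoints in different components.
E–F (9): add — endpoints in different components.
E–G (9): add — endpoints in different components.
I–L (9): add — endpoints in different components.
J–L (9): skip — J and L already connected.
K–L (11): skip — K and L already connected.
F–I (12): skip — F and I already connected.
D–K (14): skip — D and K already connected.
F–K (15): skip — F and K already connected.
E–I (18): skip — E and I already connected.
G–I (18): skip — G and I already connected.
D–H (19): add — endpoints in different components.
The 2nd edge added is D–J.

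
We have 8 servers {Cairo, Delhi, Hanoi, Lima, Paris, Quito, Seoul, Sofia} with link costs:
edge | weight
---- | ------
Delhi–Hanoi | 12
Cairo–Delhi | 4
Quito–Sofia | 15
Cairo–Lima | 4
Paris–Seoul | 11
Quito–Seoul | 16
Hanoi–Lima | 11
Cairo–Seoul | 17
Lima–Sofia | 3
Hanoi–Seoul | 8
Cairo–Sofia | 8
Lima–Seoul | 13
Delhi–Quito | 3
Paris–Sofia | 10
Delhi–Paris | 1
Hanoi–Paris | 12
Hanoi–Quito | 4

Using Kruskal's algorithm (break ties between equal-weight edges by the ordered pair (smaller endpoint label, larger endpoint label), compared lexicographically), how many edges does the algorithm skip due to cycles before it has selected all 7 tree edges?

Sort edges by weight, then run Kruskal:
Delhi–Paris (1): add — endpoints in different components.
Delhi–Quito (3): add — endpoints in different components.
Lima–Sofia (3): add — endpoints in different components.
Cairo–Delhi (4): add — endpoints in different components.
Cairo–Lima (4): add — endpoints in different components.
Hanoi–Quito (4): add — endpoints in different components.
Cairo–Sofia (8): skip — Sofia and Cairo already connected.
Hanoi–Seoul (8): add — endpoints in different components.
Edges rejected before the tree was complete: 1.

1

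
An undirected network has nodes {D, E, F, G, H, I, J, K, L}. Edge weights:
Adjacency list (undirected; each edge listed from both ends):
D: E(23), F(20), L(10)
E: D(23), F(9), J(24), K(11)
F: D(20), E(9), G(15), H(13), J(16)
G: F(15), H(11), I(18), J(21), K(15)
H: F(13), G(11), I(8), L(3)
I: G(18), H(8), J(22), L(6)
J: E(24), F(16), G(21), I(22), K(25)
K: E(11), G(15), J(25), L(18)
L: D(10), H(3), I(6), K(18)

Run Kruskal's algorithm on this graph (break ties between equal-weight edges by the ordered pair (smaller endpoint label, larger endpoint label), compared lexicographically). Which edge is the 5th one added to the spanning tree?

Kruskal: consider edges lightest-first.
H-L (3): add — endpoints in different components.
I-L (6): add — endpoints in different components.
H-I (8): skip — H and I already connected.
E-F (9): add — endpoints in different components.
D-L (10): add — endpoints in different components.
E-K (11): add — endpoints in different components.
G-H (11): add — endpoints in different components.
F-H (13): add — endpoints in different components.
F-G (15): skip — F and G already connected.
G-K (15): skip — G and K already connected.
F-J (16): add — endpoints in different components.
The 5th edge added is E-K.

E-K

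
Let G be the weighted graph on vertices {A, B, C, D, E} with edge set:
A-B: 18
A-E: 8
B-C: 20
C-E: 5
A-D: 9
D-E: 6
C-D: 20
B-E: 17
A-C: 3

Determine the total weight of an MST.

Prim's algorithm from A:
Step 1: cheapest edge leaving the tree is A-C (3); add C.
Step 2: cheapest edge leaving the tree is C-E (5); add E.
Step 3: cheapest edge leaving the tree is D-E (6); add D.
Step 4: cheapest edge leaving the tree is B-E (17); add B.
MST edges: A-C, C-E, D-E, B-E; total weight 3+5+6+17 = 31.

31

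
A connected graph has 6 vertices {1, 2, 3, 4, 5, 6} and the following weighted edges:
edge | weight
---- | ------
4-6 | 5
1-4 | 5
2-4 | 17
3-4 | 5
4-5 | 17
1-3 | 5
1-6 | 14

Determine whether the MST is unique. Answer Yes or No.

No

Kruskal: consider edges lightest-first.
1-3 (5): add. Components now {1,3} {2} {4} {5} {6}
1-4 (5): add. Components now {1,3,4} {2} {5} {6}
3-4 (5): skip — 3 and 4 already connected.
4-6 (5): add. Components now {1,3,4,6} {2} {5}
1-6 (14): skip — 1 and 6 already connected.
2-4 (17): add. Components now {1,2,3,4,6} {5}
4-5 (17): add. Components now {1,2,3,4,5,6}
Non-tree edge 3-4 has weight 5, equal to the heaviest edge on its tree cycle — swapping gives another MST of the same weight. Not unique.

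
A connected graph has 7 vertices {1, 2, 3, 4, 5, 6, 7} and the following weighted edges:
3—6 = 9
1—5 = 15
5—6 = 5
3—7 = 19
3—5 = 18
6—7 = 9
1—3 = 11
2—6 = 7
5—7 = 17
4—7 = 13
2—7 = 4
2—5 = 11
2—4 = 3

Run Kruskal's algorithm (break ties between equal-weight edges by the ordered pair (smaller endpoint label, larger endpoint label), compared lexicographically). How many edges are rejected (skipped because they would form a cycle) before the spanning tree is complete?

Kruskal: consider edges lightest-first.
2—4 (3): add. Components now {1} {2,4} {3} {5} {6} {7}
2—7 (4): add. Components now {1} {2,4,7} {3} {5} {6}
5—6 (5): add. Components now {1} {2,4,7} {3} {5,6}
2—6 (7): add. Components now {1} {2,4,5,6,7} {3}
3—6 (9): add. Components now {1} {2,3,4,5,6,7}
6—7 (9): skip — 6 and 7 already connected.
1—3 (11): add. Components now {1,2,3,4,5,6,7}
Edges rejected before the tree was complete: 1.

1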